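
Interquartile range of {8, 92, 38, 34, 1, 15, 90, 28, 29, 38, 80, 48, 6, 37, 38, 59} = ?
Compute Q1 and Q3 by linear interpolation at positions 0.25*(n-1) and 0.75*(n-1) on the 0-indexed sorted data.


Sorted: 1, 6, 8, 15, 28, 29, 34, 37, 38, 38, 38, 48, 59, 80, 90, 92
Q1 (25th %ile) = 24.7500
Q3 (75th %ile) = 50.7500
IQR = 50.7500 - 24.7500 = 26.0000

IQR = 26.0000


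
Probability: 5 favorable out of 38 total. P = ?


P = 5/38 = 0.1316

P = 0.1316


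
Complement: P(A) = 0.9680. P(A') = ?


P(not A) = 1 - 0.9680 = 0.0320

P(not A) = 0.0320


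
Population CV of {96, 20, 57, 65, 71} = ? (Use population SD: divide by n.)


Mean = 61.8000
SD = 24.6366
CV = (24.6366/61.8000)*100 = 39.8650%

CV = 39.8650%


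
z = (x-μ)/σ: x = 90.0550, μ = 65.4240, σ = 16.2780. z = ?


z = (90.0550 - 65.4240)/16.2780
= 24.6310/16.2780
= 1.5131

z = 1.5131


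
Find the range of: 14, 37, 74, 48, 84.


Max = 84, Min = 14
Range = 84 - 14 = 70

Range = 70


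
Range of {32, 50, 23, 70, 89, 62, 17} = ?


Max = 89, Min = 17
Range = 89 - 17 = 72

Range = 72


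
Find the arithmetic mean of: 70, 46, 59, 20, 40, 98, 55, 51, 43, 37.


Sum = 70 + 46 + 59 + 20 + 40 + 98 + 55 + 51 + 43 + 37 = 519
n = 10
Mean = 519/10 = 51.9000

Mean = 51.9000


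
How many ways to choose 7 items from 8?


C(8,7) = 8!/(7! × 1!)
= 40320/(5040 × 1)
= 8

C(8,7) = 8


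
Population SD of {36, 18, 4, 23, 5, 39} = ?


Mean = 20.8333
Variance = 184.4722
SD = sqrt(184.4722) = 13.5821

SD = 13.5821


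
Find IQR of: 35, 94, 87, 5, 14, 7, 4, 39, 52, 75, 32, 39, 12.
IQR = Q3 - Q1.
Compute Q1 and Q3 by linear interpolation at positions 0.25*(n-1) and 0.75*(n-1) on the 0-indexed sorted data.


Sorted: 4, 5, 7, 12, 14, 32, 35, 39, 39, 52, 75, 87, 94
Q1 (25th %ile) = 12.0000
Q3 (75th %ile) = 52.0000
IQR = 52.0000 - 12.0000 = 40.0000

IQR = 40.0000


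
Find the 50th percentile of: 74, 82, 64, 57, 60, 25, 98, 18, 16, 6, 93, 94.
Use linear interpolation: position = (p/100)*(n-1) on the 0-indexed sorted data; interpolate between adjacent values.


Sorted: 6, 16, 18, 25, 57, 60, 64, 74, 82, 93, 94, 98
n = 12
Index = 50/100 * 11 = 5.5000
Lower = data[5] = 60, Upper = data[6] = 64
P50 = 60 + 0.5000*(4) = 62.0000

P50 = 62.0000


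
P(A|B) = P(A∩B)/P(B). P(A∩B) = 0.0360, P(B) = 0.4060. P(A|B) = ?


P(A|B) = 0.0360/0.4060 = 0.0887

P(A|B) = 0.0887


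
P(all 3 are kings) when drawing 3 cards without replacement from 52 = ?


P(all kings) = (4/52) × (3/51) × (2/50)
= 0.0002

P = 0.0002


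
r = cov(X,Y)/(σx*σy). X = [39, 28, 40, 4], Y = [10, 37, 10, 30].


Mean X = 27.7500, Mean Y = 21.7500
SD X = 14.497845, SD Y = 12.007810
Cov = -117.062500
r = -117.062500/(14.497845*12.007810) = -0.6724

r = -0.6724


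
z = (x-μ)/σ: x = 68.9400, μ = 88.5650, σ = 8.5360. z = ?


z = (68.9400 - 88.5650)/8.5360
= -19.6250/8.5360
= -2.2991

z = -2.2991


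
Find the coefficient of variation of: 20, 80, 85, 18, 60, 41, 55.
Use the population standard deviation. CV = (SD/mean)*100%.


Mean = 51.2857
SD = 24.6212
CV = (24.6212/51.2857)*100 = 48.0079%

CV = 48.0079%


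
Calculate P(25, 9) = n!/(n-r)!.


P(25,9) = 25!/16!
= 15511210043330985984000000/20922789888000
= 741354768000

P(25,9) = 741354768000


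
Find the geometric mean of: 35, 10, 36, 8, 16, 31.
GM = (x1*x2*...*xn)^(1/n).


Product = 35 × 10 × 36 × 8 × 16 × 31 = 49996800
GM = 49996800^(1/6) = 19.1936

GM = 19.1936


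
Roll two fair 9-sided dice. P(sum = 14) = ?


Total outcomes = 9×9 = 81
Favorable (sum = 14): 5
P = 5/81 = 0.0617

P = 0.0617


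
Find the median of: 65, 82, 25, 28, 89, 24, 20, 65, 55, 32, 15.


Sorted: 15, 20, 24, 25, 28, 32, 55, 65, 65, 82, 89
n = 11 (odd)
Middle value = 32

Median = 32


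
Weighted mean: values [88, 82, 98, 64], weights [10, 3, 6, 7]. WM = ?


Numerator = 88*10 + 82*3 + 98*6 + 64*7 = 2162
Denominator = 10 + 3 + 6 + 7 = 26
WM = 2162/26 = 83.1538

WM = 83.1538


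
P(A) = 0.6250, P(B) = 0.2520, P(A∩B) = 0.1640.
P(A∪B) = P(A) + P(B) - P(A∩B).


P(A∪B) = 0.6250 + 0.2520 - 0.1640
= 0.8770 - 0.1640
= 0.7130

P(A∪B) = 0.7130


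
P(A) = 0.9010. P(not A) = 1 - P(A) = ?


P(not A) = 1 - 0.9010 = 0.0990

P(not A) = 0.0990


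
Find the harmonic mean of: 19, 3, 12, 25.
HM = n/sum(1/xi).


Sum of reciprocals = 1/19 + 1/3 + 1/12 + 1/25 = 0.509298
HM = 4/0.509298 = 7.8539

HM = 7.8539


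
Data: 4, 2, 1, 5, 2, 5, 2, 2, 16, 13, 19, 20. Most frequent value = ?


Frequencies: 1:1, 2:4, 4:1, 5:2, 13:1, 16:1, 19:1, 20:1
Max frequency = 4
Mode = 2

Mode = 2


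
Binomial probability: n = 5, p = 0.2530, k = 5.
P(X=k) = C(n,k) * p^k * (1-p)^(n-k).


C(5,5) = 1
p^5 = 0.001037
(1-p)^0 = 1.000000
P = 1 * 0.001037 * 1.000000 = 0.0010

P(X=5) = 0.0010


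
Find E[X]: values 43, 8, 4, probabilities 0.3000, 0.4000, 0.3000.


E[X] = 43*0.3000 + 8*0.4000 + 4*0.3000
= 12.9000 + 3.2000 + 1.2000
= 17.3000

E[X] = 17.3000


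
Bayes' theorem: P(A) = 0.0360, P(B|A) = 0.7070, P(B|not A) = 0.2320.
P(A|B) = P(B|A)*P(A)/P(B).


P(B) = P(B|A)*P(A) + P(B|A')*P(A')
= 0.7070*0.0360 + 0.2320*0.9640
= 0.025452 + 0.223648 = 0.249100
P(A|B) = 0.025452/0.249100 = 0.1022

P(A|B) = 0.1022


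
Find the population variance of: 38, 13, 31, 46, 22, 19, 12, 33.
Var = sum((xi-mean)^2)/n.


Mean = 26.7500
Squared deviations: 126.5625, 189.0625, 18.0625, 370.5625, 22.5625, 60.0625, 217.5625, 39.0625
Sum = 1043.5000
Variance = 1043.5000/8 = 130.4375

Variance = 130.4375


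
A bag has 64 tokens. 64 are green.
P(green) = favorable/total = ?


P = 64/64 = 1.0000

P = 1.0000


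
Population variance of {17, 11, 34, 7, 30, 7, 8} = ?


Mean = 16.2857
Squared deviations: 0.5102, 27.9388, 313.7959, 86.2245, 188.0816, 86.2245, 68.6531
Sum = 771.4286
Variance = 771.4286/7 = 110.2041

Variance = 110.2041


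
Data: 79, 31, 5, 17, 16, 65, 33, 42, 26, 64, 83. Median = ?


Sorted: 5, 16, 17, 26, 31, 33, 42, 64, 65, 79, 83
n = 11 (odd)
Middle value = 33

Median = 33


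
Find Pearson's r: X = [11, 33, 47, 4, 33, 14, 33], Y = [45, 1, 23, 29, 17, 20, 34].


Mean X = 25.0000, Mean Y = 24.1429
SD X = 14.312831, SD Y = 12.877761
Cov = -76.714286
r = -76.714286/(14.312831*12.877761) = -0.4162

r = -0.4162


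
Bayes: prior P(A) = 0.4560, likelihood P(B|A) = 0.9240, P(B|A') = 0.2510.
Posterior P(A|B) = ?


P(B) = P(B|A)*P(A) + P(B|A')*P(A')
= 0.9240*0.4560 + 0.2510*0.5440
= 0.421344 + 0.136544 = 0.557888
P(A|B) = 0.421344/0.557888 = 0.7552

P(A|B) = 0.7552


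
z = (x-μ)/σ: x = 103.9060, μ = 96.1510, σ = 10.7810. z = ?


z = (103.9060 - 96.1510)/10.7810
= 7.7550/10.7810
= 0.7193

z = 0.7193


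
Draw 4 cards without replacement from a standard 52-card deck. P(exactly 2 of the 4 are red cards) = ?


Hypergeometric: P(X=2) = C(26,2)·C(26,2) / C(52,4)
= 325 × 325 / 270725
= 105625/270725 = 0.3902

P = 0.3902


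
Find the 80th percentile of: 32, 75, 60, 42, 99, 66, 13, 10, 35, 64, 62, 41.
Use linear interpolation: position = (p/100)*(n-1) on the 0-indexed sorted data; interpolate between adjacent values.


Sorted: 10, 13, 32, 35, 41, 42, 60, 62, 64, 66, 75, 99
n = 12
Index = 80/100 * 11 = 8.8000
Lower = data[8] = 64, Upper = data[9] = 66
P80 = 64 + 0.8000*(2) = 65.6000

P80 = 65.6000


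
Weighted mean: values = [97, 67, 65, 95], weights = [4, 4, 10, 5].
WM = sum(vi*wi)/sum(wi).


Numerator = 97*4 + 67*4 + 65*10 + 95*5 = 1781
Denominator = 4 + 4 + 10 + 5 = 23
WM = 1781/23 = 77.4348

WM = 77.4348


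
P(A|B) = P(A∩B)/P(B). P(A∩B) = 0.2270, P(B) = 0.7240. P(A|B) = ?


P(A|B) = 0.2270/0.7240 = 0.3135

P(A|B) = 0.3135


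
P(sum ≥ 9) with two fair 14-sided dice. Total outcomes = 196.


Total outcomes = 14×14 = 196
Favorable (sum ≥ 9): 168
P = 168/196 = 0.8571

P = 0.8571


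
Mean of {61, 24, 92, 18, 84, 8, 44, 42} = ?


Sum = 61 + 24 + 92 + 18 + 84 + 8 + 44 + 42 = 373
n = 8
Mean = 373/8 = 46.6250

Mean = 46.6250


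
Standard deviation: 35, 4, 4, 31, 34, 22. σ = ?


Mean = 21.6667
Variance = 173.5556
SD = sqrt(173.5556) = 13.1740

SD = 13.1740


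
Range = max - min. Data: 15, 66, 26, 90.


Max = 90, Min = 15
Range = 90 - 15 = 75

Range = 75


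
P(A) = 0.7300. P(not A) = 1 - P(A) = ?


P(not A) = 1 - 0.7300 = 0.2700

P(not A) = 0.2700


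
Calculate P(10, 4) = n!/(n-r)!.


P(10,4) = 10!/6!
= 3628800/720
= 5040

P(10,4) = 5040


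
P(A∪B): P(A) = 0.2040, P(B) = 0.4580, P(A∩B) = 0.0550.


P(A∪B) = 0.2040 + 0.4580 - 0.0550
= 0.6620 - 0.0550
= 0.6070

P(A∪B) = 0.6070


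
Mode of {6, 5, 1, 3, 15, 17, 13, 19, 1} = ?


Frequencies: 1:2, 3:1, 5:1, 6:1, 13:1, 15:1, 17:1, 19:1
Max frequency = 2
Mode = 1

Mode = 1


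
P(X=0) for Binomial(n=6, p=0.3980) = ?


C(6,0) = 1
p^0 = 1.000000
(1-p)^6 = 0.047597
P = 1 * 1.000000 * 0.047597 = 0.0476

P(X=0) = 0.0476


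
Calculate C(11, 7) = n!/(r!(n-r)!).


C(11,7) = 11!/(7! × 4!)
= 39916800/(5040 × 24)
= 330

C(11,7) = 330


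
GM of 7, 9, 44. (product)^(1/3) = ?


Product = 7 × 9 × 44 = 2772
GM = 2772^(1/3) = 14.0475

GM = 14.0475


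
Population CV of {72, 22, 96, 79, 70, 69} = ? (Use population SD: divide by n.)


Mean = 68.0000
SD = 22.5167
CV = (22.5167/68.0000)*100 = 33.1127%

CV = 33.1127%


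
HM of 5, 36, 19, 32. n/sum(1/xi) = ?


Sum of reciprocals = 1/5 + 1/36 + 1/19 + 1/32 = 0.311659
HM = 4/0.311659 = 12.8345

HM = 12.8345


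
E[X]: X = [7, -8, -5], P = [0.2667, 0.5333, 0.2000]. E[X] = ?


E[X] = 7*0.2667 - 8*0.5333 - 5*0.2000
= 1.8669 - 4.2664 - 1.0000
= -3.3995

E[X] = -3.3995


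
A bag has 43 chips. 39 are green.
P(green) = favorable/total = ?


P = 39/43 = 0.9070

P = 0.9070


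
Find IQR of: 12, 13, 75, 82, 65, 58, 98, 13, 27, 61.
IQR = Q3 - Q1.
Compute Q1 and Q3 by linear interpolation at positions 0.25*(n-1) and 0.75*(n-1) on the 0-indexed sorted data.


Sorted: 12, 13, 13, 27, 58, 61, 65, 75, 82, 98
Q1 (25th %ile) = 16.5000
Q3 (75th %ile) = 72.5000
IQR = 72.5000 - 16.5000 = 56.0000

IQR = 56.0000


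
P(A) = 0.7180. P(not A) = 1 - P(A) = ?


P(not A) = 1 - 0.7180 = 0.2820

P(not A) = 0.2820


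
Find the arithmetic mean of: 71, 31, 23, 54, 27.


Sum = 71 + 31 + 23 + 54 + 27 = 206
n = 5
Mean = 206/5 = 41.2000

Mean = 41.2000


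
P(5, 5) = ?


P(5,5) = 5!/0!
= 120/1
= 120

P(5,5) = 120


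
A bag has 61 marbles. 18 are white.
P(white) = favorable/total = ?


P = 18/61 = 0.2951

P = 0.2951


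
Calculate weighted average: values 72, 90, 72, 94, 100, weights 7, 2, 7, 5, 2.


Numerator = 72*7 + 90*2 + 72*7 + 94*5 + 100*2 = 1858
Denominator = 7 + 2 + 7 + 5 + 2 = 23
WM = 1858/23 = 80.7826

WM = 80.7826


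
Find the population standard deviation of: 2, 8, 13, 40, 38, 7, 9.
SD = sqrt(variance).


Mean = 16.7143
Variance = 207.9184
SD = sqrt(207.9184) = 14.4194

SD = 14.4194


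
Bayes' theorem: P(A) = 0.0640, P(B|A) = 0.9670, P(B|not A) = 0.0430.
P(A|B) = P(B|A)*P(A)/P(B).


P(B) = P(B|A)*P(A) + P(B|A')*P(A')
= 0.9670*0.0640 + 0.0430*0.9360
= 0.061888 + 0.040248 = 0.102136
P(A|B) = 0.061888/0.102136 = 0.6059

P(A|B) = 0.6059


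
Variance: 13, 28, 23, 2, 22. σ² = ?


Mean = 17.6000
Squared deviations: 21.1600, 108.1600, 29.1600, 243.3600, 19.3600
Sum = 421.2000
Variance = 421.2000/5 = 84.2400

Variance = 84.2400


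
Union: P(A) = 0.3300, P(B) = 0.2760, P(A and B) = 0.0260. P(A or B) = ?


P(A∪B) = 0.3300 + 0.2760 - 0.0260
= 0.6060 - 0.0260
= 0.5800

P(A∪B) = 0.5800


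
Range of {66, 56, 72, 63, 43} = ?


Max = 72, Min = 43
Range = 72 - 43 = 29

Range = 29


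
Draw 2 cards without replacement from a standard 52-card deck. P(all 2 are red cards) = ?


P(all red cards) = (26/52) × (25/51)
= 0.2451

P = 0.2451


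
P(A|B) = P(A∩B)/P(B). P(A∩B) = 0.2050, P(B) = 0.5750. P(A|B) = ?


P(A|B) = 0.2050/0.5750 = 0.3565

P(A|B) = 0.3565


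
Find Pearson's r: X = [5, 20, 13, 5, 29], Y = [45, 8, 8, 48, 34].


Mean X = 14.4000, Mean Y = 28.6000
SD X = 9.200000, SD Y = 17.453939
Cov = -68.840000
r = -68.840000/(9.200000*17.453939) = -0.4287

r = -0.4287


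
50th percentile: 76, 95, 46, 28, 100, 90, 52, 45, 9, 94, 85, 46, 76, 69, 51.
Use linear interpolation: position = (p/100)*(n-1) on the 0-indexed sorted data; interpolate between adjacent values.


Sorted: 9, 28, 45, 46, 46, 51, 52, 69, 76, 76, 85, 90, 94, 95, 100
n = 15
Index = 50/100 * 14 = 7.0000
Lower = data[7] = 69, Upper = data[8] = 76
P50 = 69 + 0*(7) = 69.0000

P50 = 69.0000


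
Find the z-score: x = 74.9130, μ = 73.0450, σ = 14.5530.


z = (74.9130 - 73.0450)/14.5530
= 1.8680/14.5530
= 0.1284

z = 0.1284


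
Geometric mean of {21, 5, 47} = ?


Product = 21 × 5 × 47 = 4935
GM = 4935^(1/3) = 17.0253

GM = 17.0253


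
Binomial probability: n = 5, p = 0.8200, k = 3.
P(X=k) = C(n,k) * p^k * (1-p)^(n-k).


C(5,3) = 10
p^3 = 0.551368
(1-p)^2 = 0.032400
P = 10 * 0.551368 * 0.032400 = 0.1786

P(X=3) = 0.1786


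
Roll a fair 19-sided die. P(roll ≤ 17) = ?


Favorable outcomes (roll ≤ 17): 17
Total outcomes = 19
P = 17/19 = 0.8947

P = 0.8947


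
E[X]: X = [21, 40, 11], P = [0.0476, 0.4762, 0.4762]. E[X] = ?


E[X] = 21*0.0476 + 40*0.4762 + 11*0.4762
= 0.9996 + 19.0480 + 5.2382
= 25.2858

E[X] = 25.2858


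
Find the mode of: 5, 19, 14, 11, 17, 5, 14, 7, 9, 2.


Frequencies: 2:1, 5:2, 7:1, 9:1, 11:1, 14:2, 17:1, 19:1
Max frequency = 2
Mode = 5, 14

Mode = 5, 14


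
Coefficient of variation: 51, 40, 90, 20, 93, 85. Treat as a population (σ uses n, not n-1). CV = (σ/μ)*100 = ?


Mean = 63.1667
SD = 27.7934
CV = (27.7934/63.1667)*100 = 44.0001%

CV = 44.0001%


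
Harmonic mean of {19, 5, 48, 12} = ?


Sum of reciprocals = 1/19 + 1/5 + 1/48 + 1/12 = 0.356798
HM = 4/0.356798 = 11.2108

HM = 11.2108


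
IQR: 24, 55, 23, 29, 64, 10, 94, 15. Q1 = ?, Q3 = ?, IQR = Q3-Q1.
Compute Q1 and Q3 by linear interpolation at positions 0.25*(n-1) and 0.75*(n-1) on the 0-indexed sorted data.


Sorted: 10, 15, 23, 24, 29, 55, 64, 94
Q1 (25th %ile) = 21.0000
Q3 (75th %ile) = 57.2500
IQR = 57.2500 - 21.0000 = 36.2500

IQR = 36.2500


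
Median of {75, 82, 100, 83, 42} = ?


Sorted: 42, 75, 82, 83, 100
n = 5 (odd)
Middle value = 82

Median = 82


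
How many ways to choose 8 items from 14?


C(14,8) = 14!/(8! × 6!)
= 87178291200/(40320 × 720)
= 3003

C(14,8) = 3003


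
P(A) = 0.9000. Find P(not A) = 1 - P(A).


P(not A) = 1 - 0.9000 = 0.1000

P(not A) = 0.1000


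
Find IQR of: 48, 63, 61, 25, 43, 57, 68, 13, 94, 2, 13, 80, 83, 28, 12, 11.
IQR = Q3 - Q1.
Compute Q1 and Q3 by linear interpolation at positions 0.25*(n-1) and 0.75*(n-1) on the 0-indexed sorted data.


Sorted: 2, 11, 12, 13, 13, 25, 28, 43, 48, 57, 61, 63, 68, 80, 83, 94
Q1 (25th %ile) = 13.0000
Q3 (75th %ile) = 64.2500
IQR = 64.2500 - 13.0000 = 51.2500

IQR = 51.2500


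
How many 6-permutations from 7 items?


P(7,6) = 7!/1!
= 5040/1
= 5040

P(7,6) = 5040


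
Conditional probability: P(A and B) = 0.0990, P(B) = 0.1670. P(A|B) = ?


P(A|B) = 0.0990/0.1670 = 0.5928

P(A|B) = 0.5928


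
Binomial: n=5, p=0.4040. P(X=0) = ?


C(5,0) = 1
p^0 = 1.000000
(1-p)^5 = 0.075202
P = 1 * 1.000000 * 0.075202 = 0.0752

P(X=0) = 0.0752


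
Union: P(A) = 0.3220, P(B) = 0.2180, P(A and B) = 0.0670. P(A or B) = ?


P(A∪B) = 0.3220 + 0.2180 - 0.0670
= 0.5400 - 0.0670
= 0.4730

P(A∪B) = 0.4730


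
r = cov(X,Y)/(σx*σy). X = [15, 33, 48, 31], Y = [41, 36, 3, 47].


Mean X = 31.7500, Mean Y = 31.7500
SD X = 11.691343, SD Y = 17.049560
Cov = -157.062500
r = -157.062500/(11.691343*17.049560) = -0.7879

r = -0.7879


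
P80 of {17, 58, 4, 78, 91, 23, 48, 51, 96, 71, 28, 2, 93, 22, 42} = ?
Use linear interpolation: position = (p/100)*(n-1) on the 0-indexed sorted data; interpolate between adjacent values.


Sorted: 2, 4, 17, 22, 23, 28, 42, 48, 51, 58, 71, 78, 91, 93, 96
n = 15
Index = 80/100 * 14 = 11.2000
Lower = data[11] = 78, Upper = data[12] = 91
P80 = 78 + 0.2000*(13) = 80.6000

P80 = 80.6000


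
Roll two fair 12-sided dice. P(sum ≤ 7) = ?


Total outcomes = 12×12 = 144
Favorable (sum ≤ 7): 21
P = 21/144 = 0.1458

P = 0.1458


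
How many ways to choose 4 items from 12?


C(12,4) = 12!/(4! × 8!)
= 479001600/(24 × 40320)
= 495

C(12,4) = 495


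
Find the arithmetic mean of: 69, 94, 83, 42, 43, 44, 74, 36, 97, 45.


Sum = 69 + 94 + 83 + 42 + 43 + 44 + 74 + 36 + 97 + 45 = 627
n = 10
Mean = 627/10 = 62.7000

Mean = 62.7000


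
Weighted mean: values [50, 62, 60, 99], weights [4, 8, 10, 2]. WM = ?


Numerator = 50*4 + 62*8 + 60*10 + 99*2 = 1494
Denominator = 4 + 8 + 10 + 2 = 24
WM = 1494/24 = 62.2500

WM = 62.2500


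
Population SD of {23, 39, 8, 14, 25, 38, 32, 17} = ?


Mean = 24.5000
Variance = 111.2500
SD = sqrt(111.2500) = 10.5475

SD = 10.5475


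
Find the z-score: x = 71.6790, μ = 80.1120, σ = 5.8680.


z = (71.6790 - 80.1120)/5.8680
= -8.4330/5.8680
= -1.4371

z = -1.4371


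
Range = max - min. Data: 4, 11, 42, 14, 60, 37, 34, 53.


Max = 60, Min = 4
Range = 60 - 4 = 56

Range = 56


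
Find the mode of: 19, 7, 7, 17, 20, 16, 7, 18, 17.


Frequencies: 7:3, 16:1, 17:2, 18:1, 19:1, 20:1
Max frequency = 3
Mode = 7

Mode = 7


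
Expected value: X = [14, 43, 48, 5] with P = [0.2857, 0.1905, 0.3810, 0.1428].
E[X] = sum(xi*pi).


E[X] = 14*0.2857 + 43*0.1905 + 48*0.3810 + 5*0.1428
= 3.9998 + 8.1915 + 18.2880 + 0.7140
= 31.1933

E[X] = 31.1933


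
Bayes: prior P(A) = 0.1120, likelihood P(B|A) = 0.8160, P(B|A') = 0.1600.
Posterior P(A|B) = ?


P(B) = P(B|A)*P(A) + P(B|A')*P(A')
= 0.8160*0.1120 + 0.1600*0.8880
= 0.091392 + 0.142080 = 0.233472
P(A|B) = 0.091392/0.233472 = 0.3914

P(A|B) = 0.3914


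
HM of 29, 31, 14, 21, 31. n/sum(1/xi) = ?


Sum of reciprocals = 1/29 + 1/31 + 1/14 + 1/21 + 1/31 = 0.218047
HM = 5/0.218047 = 22.9309

HM = 22.9309


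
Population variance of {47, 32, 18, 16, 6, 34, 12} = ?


Mean = 23.5714
Squared deviations: 548.8980, 71.0408, 31.0408, 57.3265, 308.7551, 108.7551, 133.8980
Sum = 1259.7143
Variance = 1259.7143/7 = 179.9592

Variance = 179.9592


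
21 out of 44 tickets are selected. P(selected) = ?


P = 21/44 = 0.4773

P = 0.4773


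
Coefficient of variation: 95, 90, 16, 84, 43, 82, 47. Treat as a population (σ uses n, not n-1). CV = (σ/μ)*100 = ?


Mean = 65.2857
SD = 27.7320
CV = (27.7320/65.2857)*100 = 42.4778%

CV = 42.4778%


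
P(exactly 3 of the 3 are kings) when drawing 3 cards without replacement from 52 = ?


Hypergeometric: P(X=3) = C(4,3)·C(48,0) / C(52,3)
= 4 × 1 / 22100
= 4/22100 = 0.0002

P = 0.0002


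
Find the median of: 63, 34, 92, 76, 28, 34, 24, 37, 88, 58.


Sorted: 24, 28, 34, 34, 37, 58, 63, 76, 88, 92
n = 10 (even)
Middle values: 37 and 58
Median = (37+58)/2 = 47.5000

Median = 47.5000


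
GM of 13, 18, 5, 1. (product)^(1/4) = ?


Product = 13 × 18 × 5 × 1 = 1170
GM = 1170^(1/4) = 5.8485

GM = 5.8485


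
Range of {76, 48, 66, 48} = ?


Max = 76, Min = 48
Range = 76 - 48 = 28

Range = 28


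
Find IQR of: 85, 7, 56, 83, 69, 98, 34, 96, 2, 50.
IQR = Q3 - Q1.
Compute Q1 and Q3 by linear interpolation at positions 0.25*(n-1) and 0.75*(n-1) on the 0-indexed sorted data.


Sorted: 2, 7, 34, 50, 56, 69, 83, 85, 96, 98
Q1 (25th %ile) = 38.0000
Q3 (75th %ile) = 84.5000
IQR = 84.5000 - 38.0000 = 46.5000

IQR = 46.5000


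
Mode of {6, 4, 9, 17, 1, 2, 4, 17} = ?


Frequencies: 1:1, 2:1, 4:2, 6:1, 9:1, 17:2
Max frequency = 2
Mode = 4, 17

Mode = 4, 17


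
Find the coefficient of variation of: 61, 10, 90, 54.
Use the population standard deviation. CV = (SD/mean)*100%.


Mean = 53.7500
SD = 28.6389
CV = (28.6389/53.7500)*100 = 53.2817%

CV = 53.2817%


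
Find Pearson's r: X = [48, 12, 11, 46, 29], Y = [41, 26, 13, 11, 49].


Mean X = 29.2000, Mean Y = 28.0000
SD X = 15.892136, SD Y = 15.019987
Cov = 52.400000
r = 52.400000/(15.892136*15.019987) = 0.2195

r = 0.2195


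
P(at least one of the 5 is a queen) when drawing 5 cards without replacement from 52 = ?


P(at least one) = 1 - P(none)
P(none) = (48/52) × (47/51) × (46/50) × (45/49) × (44/48) = 0.658842
P(at least one) = 1 - 0.658842 = 0.3412

P = 0.3412


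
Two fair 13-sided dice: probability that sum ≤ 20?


Total outcomes = 13×13 = 169
Favorable (sum ≤ 20): 148
P = 148/169 = 0.8757

P = 0.8757


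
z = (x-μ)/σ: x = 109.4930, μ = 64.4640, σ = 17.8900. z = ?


z = (109.4930 - 64.4640)/17.8900
= 45.0290/17.8900
= 2.5170

z = 2.5170


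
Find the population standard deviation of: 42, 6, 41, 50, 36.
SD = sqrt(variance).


Mean = 35.0000
Variance = 230.4000
SD = sqrt(230.4000) = 15.1789

SD = 15.1789


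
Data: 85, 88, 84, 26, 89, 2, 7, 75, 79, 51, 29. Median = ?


Sorted: 2, 7, 26, 29, 51, 75, 79, 84, 85, 88, 89
n = 11 (odd)
Middle value = 75

Median = 75


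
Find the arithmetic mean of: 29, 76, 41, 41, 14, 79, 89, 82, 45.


Sum = 29 + 76 + 41 + 41 + 14 + 79 + 89 + 82 + 45 = 496
n = 9
Mean = 496/9 = 55.1111

Mean = 55.1111


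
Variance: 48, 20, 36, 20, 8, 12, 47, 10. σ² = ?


Mean = 25.1250
Squared deviations: 523.2656, 26.2656, 118.2656, 26.2656, 293.2656, 172.2656, 478.5156, 228.7656
Sum = 1866.8750
Variance = 1866.8750/8 = 233.3594

Variance = 233.3594


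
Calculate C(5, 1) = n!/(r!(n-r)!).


C(5,1) = 5!/(1! × 4!)
= 120/(1 × 24)
= 5

C(5,1) = 5


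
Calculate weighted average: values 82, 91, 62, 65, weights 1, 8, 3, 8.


Numerator = 82*1 + 91*8 + 62*3 + 65*8 = 1516
Denominator = 1 + 8 + 3 + 8 = 20
WM = 1516/20 = 75.8000

WM = 75.8000


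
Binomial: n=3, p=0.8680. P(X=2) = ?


C(3,2) = 3
p^2 = 0.753424
(1-p)^1 = 0.132000
P = 3 * 0.753424 * 0.132000 = 0.2984

P(X=2) = 0.2984


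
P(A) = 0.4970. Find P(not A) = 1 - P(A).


P(not A) = 1 - 0.4970 = 0.5030

P(not A) = 0.5030


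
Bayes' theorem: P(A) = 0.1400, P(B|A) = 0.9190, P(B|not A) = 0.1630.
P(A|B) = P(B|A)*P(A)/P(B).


P(B) = P(B|A)*P(A) + P(B|A')*P(A')
= 0.9190*0.1400 + 0.1630*0.8600
= 0.128660 + 0.140180 = 0.268840
P(A|B) = 0.128660/0.268840 = 0.4786

P(A|B) = 0.4786


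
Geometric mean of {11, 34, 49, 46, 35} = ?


Product = 11 × 34 × 49 × 46 × 35 = 29504860
GM = 29504860^(1/5) = 31.1874

GM = 31.1874


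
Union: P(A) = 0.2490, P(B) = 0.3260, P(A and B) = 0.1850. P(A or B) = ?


P(A∪B) = 0.2490 + 0.3260 - 0.1850
= 0.5750 - 0.1850
= 0.3900

P(A∪B) = 0.3900


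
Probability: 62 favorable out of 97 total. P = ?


P = 62/97 = 0.6392

P = 0.6392


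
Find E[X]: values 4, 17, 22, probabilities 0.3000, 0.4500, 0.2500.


E[X] = 4*0.3000 + 17*0.4500 + 22*0.2500
= 1.2000 + 7.6500 + 5.5000
= 14.3500

E[X] = 14.3500


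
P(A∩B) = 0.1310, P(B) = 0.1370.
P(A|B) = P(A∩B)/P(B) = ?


P(A|B) = 0.1310/0.1370 = 0.9562

P(A|B) = 0.9562


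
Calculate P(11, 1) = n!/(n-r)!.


P(11,1) = 11!/10!
= 39916800/3628800
= 11

P(11,1) = 11


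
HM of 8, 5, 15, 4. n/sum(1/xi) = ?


Sum of reciprocals = 1/8 + 1/5 + 1/15 + 1/4 = 0.641667
HM = 4/0.641667 = 6.2338

HM = 6.2338


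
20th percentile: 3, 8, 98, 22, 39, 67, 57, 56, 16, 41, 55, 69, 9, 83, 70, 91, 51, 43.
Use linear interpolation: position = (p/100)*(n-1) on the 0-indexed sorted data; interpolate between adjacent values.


Sorted: 3, 8, 9, 16, 22, 39, 41, 43, 51, 55, 56, 57, 67, 69, 70, 83, 91, 98
n = 18
Index = 20/100 * 17 = 3.4000
Lower = data[3] = 16, Upper = data[4] = 22
P20 = 16 + 0.4000*(6) = 18.4000

P20 = 18.4000


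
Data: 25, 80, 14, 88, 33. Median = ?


Sorted: 14, 25, 33, 80, 88
n = 5 (odd)
Middle value = 33

Median = 33


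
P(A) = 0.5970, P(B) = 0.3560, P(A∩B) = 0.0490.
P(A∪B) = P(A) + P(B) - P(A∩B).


P(A∪B) = 0.5970 + 0.3560 - 0.0490
= 0.9530 - 0.0490
= 0.9040

P(A∪B) = 0.9040


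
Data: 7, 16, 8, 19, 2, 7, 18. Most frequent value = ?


Frequencies: 2:1, 7:2, 8:1, 16:1, 18:1, 19:1
Max frequency = 2
Mode = 7

Mode = 7


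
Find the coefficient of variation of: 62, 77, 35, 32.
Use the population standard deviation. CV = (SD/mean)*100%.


Mean = 51.5000
SD = 18.7949
CV = (18.7949/51.5000)*100 = 36.4950%

CV = 36.4950%


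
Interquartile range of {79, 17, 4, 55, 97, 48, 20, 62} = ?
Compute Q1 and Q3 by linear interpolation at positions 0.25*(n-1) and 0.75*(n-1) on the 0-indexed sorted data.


Sorted: 4, 17, 20, 48, 55, 62, 79, 97
Q1 (25th %ile) = 19.2500
Q3 (75th %ile) = 66.2500
IQR = 66.2500 - 19.2500 = 47.0000

IQR = 47.0000


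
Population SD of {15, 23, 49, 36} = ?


Mean = 30.7500
Variance = 167.1875
SD = sqrt(167.1875) = 12.9301

SD = 12.9301


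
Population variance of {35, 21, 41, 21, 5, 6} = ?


Mean = 21.5000
Squared deviations: 182.2500, 0.2500, 380.2500, 0.2500, 272.2500, 240.2500
Sum = 1075.5000
Variance = 1075.5000/6 = 179.2500

Variance = 179.2500


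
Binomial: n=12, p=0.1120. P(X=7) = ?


C(12,7) = 792
p^7 = 2.210681e-07
(1-p)^5 = 0.552160
P = 792 * 2.210681e-07 * 0.552160 = 9.6675e-05

P(X=7) = 9.6675e-05


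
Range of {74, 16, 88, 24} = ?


Max = 88, Min = 16
Range = 88 - 16 = 72

Range = 72


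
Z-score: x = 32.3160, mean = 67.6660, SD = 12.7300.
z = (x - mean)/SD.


z = (32.3160 - 67.6660)/12.7300
= -35.3500/12.7300
= -2.7769

z = -2.7769


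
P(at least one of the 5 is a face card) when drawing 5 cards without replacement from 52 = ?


P(at least one) = 1 - P(none)
P(none) = (40/52) × (39/51) × (38/50) × (37/49) × (36/48) = 0.253181
P(at least one) = 1 - 0.253181 = 0.7468

P = 0.7468


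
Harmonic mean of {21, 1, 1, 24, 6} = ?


Sum of reciprocals = 1/21 + 1/1 + 1/1 + 1/24 + 1/6 = 2.255952
HM = 5/2.255952 = 2.2164

HM = 2.2164


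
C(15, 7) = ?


C(15,7) = 15!/(7! × 8!)
= 1307674368000/(5040 × 40320)
= 6435

C(15,7) = 6435


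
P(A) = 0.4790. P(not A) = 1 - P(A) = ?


P(not A) = 1 - 0.4790 = 0.5210

P(not A) = 0.5210


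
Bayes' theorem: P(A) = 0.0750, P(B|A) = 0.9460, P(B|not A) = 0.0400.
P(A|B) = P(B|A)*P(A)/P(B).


P(B) = P(B|A)*P(A) + P(B|A')*P(A')
= 0.9460*0.0750 + 0.0400*0.9250
= 0.070950 + 0.037000 = 0.107950
P(A|B) = 0.070950/0.107950 = 0.6572

P(A|B) = 0.6572


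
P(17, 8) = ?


P(17,8) = 17!/9!
= 355687428096000/362880
= 980179200

P(17,8) = 980179200


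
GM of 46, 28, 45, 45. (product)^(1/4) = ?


Product = 46 × 28 × 45 × 45 = 2608200
GM = 2608200^(1/4) = 40.1870

GM = 40.1870


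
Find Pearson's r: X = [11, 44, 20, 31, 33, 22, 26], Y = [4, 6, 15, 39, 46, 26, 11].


Mean X = 26.7143, Mean Y = 21.0000
SD X = 9.793792, SD Y = 15.231546
Cov = 38.000000
r = 38.000000/(9.793792*15.231546) = 0.2547

r = 0.2547


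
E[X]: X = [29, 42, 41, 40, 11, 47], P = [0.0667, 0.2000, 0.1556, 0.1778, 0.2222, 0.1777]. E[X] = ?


E[X] = 29*0.0667 + 42*0.2000 + 41*0.1556 + 40*0.1778 + 11*0.2222 + 47*0.1777
= 1.9343 + 8.4000 + 6.3796 + 7.1120 + 2.4442 + 8.3519
= 34.6220

E[X] = 34.6220


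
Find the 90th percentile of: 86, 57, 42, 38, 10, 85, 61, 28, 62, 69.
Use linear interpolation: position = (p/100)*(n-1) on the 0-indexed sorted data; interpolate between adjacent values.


Sorted: 10, 28, 38, 42, 57, 61, 62, 69, 85, 86
n = 10
Index = 90/100 * 9 = 8.1000
Lower = data[8] = 85, Upper = data[9] = 86
P90 = 85 + 0.1000*(1) = 85.1000

P90 = 85.1000


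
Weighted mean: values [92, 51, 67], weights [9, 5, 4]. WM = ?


Numerator = 92*9 + 51*5 + 67*4 = 1351
Denominator = 9 + 5 + 4 = 18
WM = 1351/18 = 75.0556

WM = 75.0556


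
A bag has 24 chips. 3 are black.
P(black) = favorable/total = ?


P = 3/24 = 0.1250

P = 0.1250


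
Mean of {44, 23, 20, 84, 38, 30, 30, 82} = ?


Sum = 44 + 23 + 20 + 84 + 38 + 30 + 30 + 82 = 351
n = 8
Mean = 351/8 = 43.8750

Mean = 43.8750


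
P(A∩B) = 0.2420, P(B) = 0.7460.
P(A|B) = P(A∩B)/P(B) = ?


P(A|B) = 0.2420/0.7460 = 0.3244

P(A|B) = 0.3244


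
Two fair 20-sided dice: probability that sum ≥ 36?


Total outcomes = 20×20 = 400
Favorable (sum ≥ 36): 15
P = 15/400 = 0.0375

P = 0.0375


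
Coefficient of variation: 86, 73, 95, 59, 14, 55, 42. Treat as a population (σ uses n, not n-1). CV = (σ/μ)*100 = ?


Mean = 60.5714
SD = 25.4494
CV = (25.4494/60.5714)*100 = 42.0156%

CV = 42.0156%


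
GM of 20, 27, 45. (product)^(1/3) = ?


Product = 20 × 27 × 45 = 24300
GM = 24300^(1/3) = 28.9647

GM = 28.9647


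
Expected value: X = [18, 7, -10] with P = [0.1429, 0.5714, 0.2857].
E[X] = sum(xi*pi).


E[X] = 18*0.1429 + 7*0.5714 - 10*0.2857
= 2.5722 + 3.9998 - 2.8570
= 3.7150

E[X] = 3.7150


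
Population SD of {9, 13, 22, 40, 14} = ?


Mean = 19.6000
Variance = 121.8400
SD = sqrt(121.8400) = 11.0381

SD = 11.0381


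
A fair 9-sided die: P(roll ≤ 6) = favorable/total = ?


Favorable outcomes (roll ≤ 6): 6
Total outcomes = 9
P = 6/9 = 0.6667

P = 0.6667


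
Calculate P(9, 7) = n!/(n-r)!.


P(9,7) = 9!/2!
= 362880/2
= 181440

P(9,7) = 181440


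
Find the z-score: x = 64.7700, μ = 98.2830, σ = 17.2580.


z = (64.7700 - 98.2830)/17.2580
= -33.5130/17.2580
= -1.9419

z = -1.9419


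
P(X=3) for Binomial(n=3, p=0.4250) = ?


C(3,3) = 1
p^3 = 0.076766
(1-p)^0 = 1.000000
P = 1 * 0.076766 * 1.000000 = 0.0768

P(X=3) = 0.0768


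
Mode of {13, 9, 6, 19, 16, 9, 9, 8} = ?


Frequencies: 6:1, 8:1, 9:3, 13:1, 16:1, 19:1
Max frequency = 3
Mode = 9

Mode = 9


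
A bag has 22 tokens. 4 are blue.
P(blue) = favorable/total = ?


P = 4/22 = 0.1818

P = 0.1818


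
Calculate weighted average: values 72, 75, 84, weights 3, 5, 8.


Numerator = 72*3 + 75*5 + 84*8 = 1263
Denominator = 3 + 5 + 8 = 16
WM = 1263/16 = 78.9375

WM = 78.9375


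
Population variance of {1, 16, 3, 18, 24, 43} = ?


Mean = 17.5000
Squared deviations: 272.2500, 2.2500, 210.2500, 0.2500, 42.2500, 650.2500
Sum = 1177.5000
Variance = 1177.5000/6 = 196.2500

Variance = 196.2500


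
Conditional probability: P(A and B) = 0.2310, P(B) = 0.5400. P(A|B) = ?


P(A|B) = 0.2310/0.5400 = 0.4278

P(A|B) = 0.4278


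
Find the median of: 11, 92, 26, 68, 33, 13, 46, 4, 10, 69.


Sorted: 4, 10, 11, 13, 26, 33, 46, 68, 69, 92
n = 10 (even)
Middle values: 26 and 33
Median = (26+33)/2 = 29.5000

Median = 29.5000


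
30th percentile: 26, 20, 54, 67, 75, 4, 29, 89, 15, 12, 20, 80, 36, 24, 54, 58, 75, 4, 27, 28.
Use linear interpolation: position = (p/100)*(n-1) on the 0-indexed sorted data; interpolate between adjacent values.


Sorted: 4, 4, 12, 15, 20, 20, 24, 26, 27, 28, 29, 36, 54, 54, 58, 67, 75, 75, 80, 89
n = 20
Index = 30/100 * 19 = 5.7000
Lower = data[5] = 20, Upper = data[6] = 24
P30 = 20 + 0.7000*(4) = 22.8000

P30 = 22.8000


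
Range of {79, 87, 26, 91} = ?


Max = 91, Min = 26
Range = 91 - 26 = 65

Range = 65


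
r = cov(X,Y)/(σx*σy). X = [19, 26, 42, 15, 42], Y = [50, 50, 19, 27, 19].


Mean X = 28.8000, Mean Y = 33.0000
SD X = 11.338430, SD Y = 14.184499
Cov = -100.200000
r = -100.200000/(11.338430*14.184499) = -0.6230

r = -0.6230


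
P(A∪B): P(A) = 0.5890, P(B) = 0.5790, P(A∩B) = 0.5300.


P(A∪B) = 0.5890 + 0.5790 - 0.5300
= 1.1680 - 0.5300
= 0.6380

P(A∪B) = 0.6380


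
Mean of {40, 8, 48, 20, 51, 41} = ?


Sum = 40 + 8 + 48 + 20 + 51 + 41 = 208
n = 6
Mean = 208/6 = 34.6667

Mean = 34.6667


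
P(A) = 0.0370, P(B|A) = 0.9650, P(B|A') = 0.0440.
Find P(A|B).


P(B) = P(B|A)*P(A) + P(B|A')*P(A')
= 0.9650*0.0370 + 0.0440*0.9630
= 0.035705 + 0.042372 = 0.078077
P(A|B) = 0.035705/0.078077 = 0.4573

P(A|B) = 0.4573


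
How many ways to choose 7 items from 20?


C(20,7) = 20!/(7! × 13!)
= 2432902008176640000/(5040 × 6227020800)
= 77520

C(20,7) = 77520


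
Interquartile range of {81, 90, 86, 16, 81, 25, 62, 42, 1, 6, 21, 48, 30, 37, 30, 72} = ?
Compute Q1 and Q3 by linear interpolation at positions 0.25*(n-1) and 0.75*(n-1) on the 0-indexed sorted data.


Sorted: 1, 6, 16, 21, 25, 30, 30, 37, 42, 48, 62, 72, 81, 81, 86, 90
Q1 (25th %ile) = 24.0000
Q3 (75th %ile) = 74.2500
IQR = 74.2500 - 24.0000 = 50.2500

IQR = 50.2500


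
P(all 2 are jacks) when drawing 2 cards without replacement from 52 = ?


P(all jacks) = (4/52) × (3/51)
= 0.0045

P = 0.0045


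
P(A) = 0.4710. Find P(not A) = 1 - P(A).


P(not A) = 1 - 0.4710 = 0.5290

P(not A) = 0.5290


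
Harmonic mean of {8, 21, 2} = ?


Sum of reciprocals = 1/8 + 1/21 + 1/2 = 0.672619
HM = 3/0.672619 = 4.4602

HM = 4.4602


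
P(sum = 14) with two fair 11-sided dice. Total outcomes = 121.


Total outcomes = 11×11 = 121
Favorable (sum = 14): 9
P = 9/121 = 0.0744

P = 0.0744


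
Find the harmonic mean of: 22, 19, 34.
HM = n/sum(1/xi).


Sum of reciprocals = 1/22 + 1/19 + 1/34 = 0.127498
HM = 3/0.127498 = 23.5298

HM = 23.5298


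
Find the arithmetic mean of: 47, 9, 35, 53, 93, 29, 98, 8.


Sum = 47 + 9 + 35 + 53 + 93 + 29 + 98 + 8 = 372
n = 8
Mean = 372/8 = 46.5000

Mean = 46.5000


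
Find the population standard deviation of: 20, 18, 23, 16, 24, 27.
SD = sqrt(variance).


Mean = 21.3333
Variance = 13.8889
SD = sqrt(13.8889) = 3.7268

SD = 3.7268


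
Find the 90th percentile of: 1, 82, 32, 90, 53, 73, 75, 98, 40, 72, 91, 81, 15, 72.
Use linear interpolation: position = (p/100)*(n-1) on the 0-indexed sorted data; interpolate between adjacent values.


Sorted: 1, 15, 32, 40, 53, 72, 72, 73, 75, 81, 82, 90, 91, 98
n = 14
Index = 90/100 * 13 = 11.7000
Lower = data[11] = 90, Upper = data[12] = 91
P90 = 90 + 0.7000*(1) = 90.7000

P90 = 90.7000


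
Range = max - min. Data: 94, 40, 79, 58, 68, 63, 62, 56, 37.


Max = 94, Min = 37
Range = 94 - 37 = 57

Range = 57


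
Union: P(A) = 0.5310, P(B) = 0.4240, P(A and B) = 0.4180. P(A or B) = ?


P(A∪B) = 0.5310 + 0.4240 - 0.4180
= 0.9550 - 0.4180
= 0.5370

P(A∪B) = 0.5370


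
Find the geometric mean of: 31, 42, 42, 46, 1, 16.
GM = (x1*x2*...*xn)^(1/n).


Product = 31 × 42 × 42 × 46 × 1 × 16 = 40247424
GM = 40247424^(1/6) = 18.5121

GM = 18.5121


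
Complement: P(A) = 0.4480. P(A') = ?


P(not A) = 1 - 0.4480 = 0.5520

P(not A) = 0.5520


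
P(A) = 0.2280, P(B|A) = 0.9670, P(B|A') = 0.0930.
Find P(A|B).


P(B) = P(B|A)*P(A) + P(B|A')*P(A')
= 0.9670*0.2280 + 0.0930*0.7720
= 0.220476 + 0.071796 = 0.292272
P(A|B) = 0.220476/0.292272 = 0.7544

P(A|B) = 0.7544


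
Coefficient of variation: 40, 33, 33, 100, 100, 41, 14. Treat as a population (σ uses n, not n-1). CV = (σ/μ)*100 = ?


Mean = 51.5714
SD = 31.7079
CV = (31.7079/51.5714)*100 = 61.4834%

CV = 61.4834%


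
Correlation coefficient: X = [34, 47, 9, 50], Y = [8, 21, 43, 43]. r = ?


Mean X = 35.0000, Mean Y = 28.7500
SD X = 16.170962, SD Y = 14.972892
Cov = -57.250000
r = -57.250000/(16.170962*14.972892) = -0.2364

r = -0.2364


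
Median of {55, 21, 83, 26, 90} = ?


Sorted: 21, 26, 55, 83, 90
n = 5 (odd)
Middle value = 55

Median = 55


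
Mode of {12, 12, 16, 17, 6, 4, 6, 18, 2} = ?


Frequencies: 2:1, 4:1, 6:2, 12:2, 16:1, 17:1, 18:1
Max frequency = 2
Mode = 6, 12

Mode = 6, 12


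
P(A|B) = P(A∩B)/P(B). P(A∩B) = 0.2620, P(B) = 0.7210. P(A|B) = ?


P(A|B) = 0.2620/0.7210 = 0.3634

P(A|B) = 0.3634


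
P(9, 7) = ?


P(9,7) = 9!/2!
= 362880/2
= 181440

P(9,7) = 181440


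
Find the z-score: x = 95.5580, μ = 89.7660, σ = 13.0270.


z = (95.5580 - 89.7660)/13.0270
= 5.7920/13.0270
= 0.4446

z = 0.4446


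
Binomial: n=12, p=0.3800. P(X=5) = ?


C(12,5) = 792
p^5 = 0.007924
(1-p)^7 = 0.035216
P = 792 * 0.007924 * 0.035216 = 0.2210

P(X=5) = 0.2210


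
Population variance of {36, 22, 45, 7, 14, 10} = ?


Mean = 22.3333
Squared deviations: 186.7778, 0.1111, 513.7778, 235.1111, 69.4444, 152.1111
Sum = 1157.3333
Variance = 1157.3333/6 = 192.8889

Variance = 192.8889


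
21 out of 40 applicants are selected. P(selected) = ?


P = 21/40 = 0.5250

P = 0.5250


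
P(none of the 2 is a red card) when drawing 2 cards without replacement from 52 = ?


P(no red cards) = (26/52) × (25/51)
= 0.2451

P = 0.2451


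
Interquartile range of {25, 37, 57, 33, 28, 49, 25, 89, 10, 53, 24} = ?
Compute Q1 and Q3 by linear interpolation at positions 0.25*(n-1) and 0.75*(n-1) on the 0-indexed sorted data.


Sorted: 10, 24, 25, 25, 28, 33, 37, 49, 53, 57, 89
Q1 (25th %ile) = 25.0000
Q3 (75th %ile) = 51.0000
IQR = 51.0000 - 25.0000 = 26.0000

IQR = 26.0000


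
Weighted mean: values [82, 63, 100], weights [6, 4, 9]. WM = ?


Numerator = 82*6 + 63*4 + 100*9 = 1644
Denominator = 6 + 4 + 9 = 19
WM = 1644/19 = 86.5263

WM = 86.5263


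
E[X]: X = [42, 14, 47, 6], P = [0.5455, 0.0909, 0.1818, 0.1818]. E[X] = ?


E[X] = 42*0.5455 + 14*0.0909 + 47*0.1818 + 6*0.1818
= 22.9110 + 1.2726 + 8.5446 + 1.0908
= 33.8190

E[X] = 33.8190


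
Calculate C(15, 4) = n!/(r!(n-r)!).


C(15,4) = 15!/(4! × 11!)
= 1307674368000/(24 × 39916800)
= 1365

C(15,4) = 1365


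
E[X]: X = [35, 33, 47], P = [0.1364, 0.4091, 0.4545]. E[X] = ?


E[X] = 35*0.1364 + 33*0.4091 + 47*0.4545
= 4.7740 + 13.5003 + 21.3615
= 39.6358

E[X] = 39.6358


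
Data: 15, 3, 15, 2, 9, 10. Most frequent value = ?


Frequencies: 2:1, 3:1, 9:1, 10:1, 15:2
Max frequency = 2
Mode = 15

Mode = 15


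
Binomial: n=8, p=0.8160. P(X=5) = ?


C(8,5) = 56
p^5 = 0.361785
(1-p)^3 = 0.006230
P = 56 * 0.361785 * 0.006230 = 0.1262

P(X=5) = 0.1262


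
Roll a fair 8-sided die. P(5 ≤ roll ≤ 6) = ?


Favorable outcomes (5 ≤ roll ≤ 6): 2
Total outcomes = 8
P = 2/8 = 0.2500

P = 0.2500


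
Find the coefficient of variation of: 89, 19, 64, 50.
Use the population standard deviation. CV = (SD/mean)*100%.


Mean = 55.5000
SD = 25.2834
CV = (25.2834/55.5000)*100 = 45.5557%

CV = 45.5557%


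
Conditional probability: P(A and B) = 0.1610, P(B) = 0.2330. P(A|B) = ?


P(A|B) = 0.1610/0.2330 = 0.6910

P(A|B) = 0.6910


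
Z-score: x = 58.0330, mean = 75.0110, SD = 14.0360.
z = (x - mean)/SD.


z = (58.0330 - 75.0110)/14.0360
= -16.9780/14.0360
= -1.2096

z = -1.2096


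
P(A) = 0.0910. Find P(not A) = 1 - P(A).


P(not A) = 1 - 0.0910 = 0.9090

P(not A) = 0.9090


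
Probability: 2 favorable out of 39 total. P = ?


P = 2/39 = 0.0513

P = 0.0513


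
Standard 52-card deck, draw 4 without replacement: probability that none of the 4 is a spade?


P(no spades) = (39/52) × (38/51) × (37/50) × (36/49)
= 0.3038

P = 0.3038


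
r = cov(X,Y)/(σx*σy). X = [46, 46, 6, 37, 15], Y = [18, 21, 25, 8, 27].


Mean X = 30.0000, Mean Y = 19.8000
SD X = 16.504545, SD Y = 6.675328
Cov = -65.000000
r = -65.000000/(16.504545*6.675328) = -0.5900

r = -0.5900


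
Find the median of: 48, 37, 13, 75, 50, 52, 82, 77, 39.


Sorted: 13, 37, 39, 48, 50, 52, 75, 77, 82
n = 9 (odd)
Middle value = 50

Median = 50


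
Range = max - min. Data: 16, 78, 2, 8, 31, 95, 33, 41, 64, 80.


Max = 95, Min = 2
Range = 95 - 2 = 93

Range = 93


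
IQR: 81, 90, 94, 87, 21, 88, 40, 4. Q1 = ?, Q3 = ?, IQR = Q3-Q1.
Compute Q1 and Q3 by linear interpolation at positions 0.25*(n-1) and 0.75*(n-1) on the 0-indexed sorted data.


Sorted: 4, 21, 40, 81, 87, 88, 90, 94
Q1 (25th %ile) = 35.2500
Q3 (75th %ile) = 88.5000
IQR = 88.5000 - 35.2500 = 53.2500

IQR = 53.2500


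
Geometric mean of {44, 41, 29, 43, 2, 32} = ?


Product = 44 × 41 × 29 × 43 × 2 × 32 = 143973632
GM = 143973632^(1/6) = 22.8936

GM = 22.8936


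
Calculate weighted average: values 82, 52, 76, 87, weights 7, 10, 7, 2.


Numerator = 82*7 + 52*10 + 76*7 + 87*2 = 1800
Denominator = 7 + 10 + 7 + 2 = 26
WM = 1800/26 = 69.2308

WM = 69.2308
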